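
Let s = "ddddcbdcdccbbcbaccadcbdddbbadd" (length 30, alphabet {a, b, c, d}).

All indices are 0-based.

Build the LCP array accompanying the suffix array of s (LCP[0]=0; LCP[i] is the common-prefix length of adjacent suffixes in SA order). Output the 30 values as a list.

[0, 1, 2, 0, 2, 1, 2, 1, 1, 2, 0, 1, 2, 2, 3, 1, 2, 1, 0, 1, 1, 4, 2, 2, 1, 2, 2, 2, 3, 3]

rank→(start, suffix):
  0 → (15, 'accadcbdddbbadd')
  1 → (18, 'adcbdddbbadd')
  2 → (27, 'add')
  3 → (14, 'baccadcbdddbbadd')
  4 → (26, 'badd')
  5 → (25, 'bbadd')
  6 → (11, 'bbcbaccadcbdddbbadd')
  7 → (12, 'bcbaccadcbdddbbadd')
  8 → (5, 'bdcdccbbcbaccadcbdddbbadd')
  9 → (21, 'bdddbbadd')
  10 → (17, 'cadcbdddbbadd')
  11 → (13, 'cbaccadcbdddbbadd')
  12 → (10, 'cbbcbaccadcbdddbbadd')
  13 → (4, 'cbdcdccbbcbaccadcbdddbbadd')
  14 → (20, 'cbdddbbadd')
  15 → (16, 'ccadcbdddbbadd')
  16 → (9, 'ccbbcbaccadcbdddbbadd')
  17 → (7, 'cdccbbcbaccadcbdddbbadd')
  18 → (29, 'd')
  19 → (24, 'dbbadd')
  20 → (3, 'dcbdcdccbbcbaccadcbdddbbadd')
  21 → (19, 'dcbdddbbadd')
  22 → (8, 'dccbbcbaccadcbdddbbadd')
  23 → (6, 'dcdccbbcbaccadcbdddbbadd')
  24 → (28, 'dd')
  25 → (23, 'ddbbadd')
  26 → (2, 'ddcbdcdccbbcbaccadcbdddbbadd')
  27 → (22, 'dddbbadd')
  28 → (1, 'dddcbdcdccbbcbaccadcbdddbbadd')
  29 → (0, 'ddddcbdcdccbbcbaccadcbdddbbadd')

SA = [15, 18, 27, 14, 26, 25, 11, 12, 5, 21, 17, 13, 10, 4, 20, 16, 9, 7, 29, 24, 3, 19, 8, 6, 28, 23, 2, 22, 1, 0]
rank  pair      lcp
   1  s[15:],s[18:]  1  'a'
   2  s[18:],s[27:]  2  'ad'
   3  s[27:],s[14:]  0  ''
   4  s[14:],s[26:]  2  'ba'
   5  s[26:],s[25:]  1  'b'
   6  s[25:],s[11:]  2  'bb'
   7  s[11:],s[12:]  1  'b'
   8  s[12:],s[5:]  1  'b'
   9  s[5:],s[21:]  2  'bd'
  10  s[21:],s[17:]  0  ''
  11  s[17:],s[13:]  1  'c'
  12  s[13:],s[10:]  2  'cb'
  13  s[10:],s[4:]  2  'cb'
  14  s[4:],s[20:]  3  'cbd'
  15  s[20:],s[16:]  1  'c'
  16  s[16:],s[9:]  2  'cc'
  17  s[9:],s[7:]  1  'c'
  18  s[7:],s[29:]  0  ''
  19  s[29:],s[24:]  1  'd'
  20  s[24:],s[3:]  1  'd'
  21  s[3:],s[19:]  4  'dcbd'
  22  s[19:],s[8:]  2  'dc'
  23  s[8:],s[6:]  2  'dc'
  24  s[6:],s[28:]  1  'd'
  25  s[28:],s[23:]  2  'dd'
  26  s[23:],s[2:]  2  'dd'
  27  s[2:],s[22:]  2  'dd'
  28  s[22:],s[1:]  3  'ddd'
  29  s[1:],s[0:]  3  'ddd'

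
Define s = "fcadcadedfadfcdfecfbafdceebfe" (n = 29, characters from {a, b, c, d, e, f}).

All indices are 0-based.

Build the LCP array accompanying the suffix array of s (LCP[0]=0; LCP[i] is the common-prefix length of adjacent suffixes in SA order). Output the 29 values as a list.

rank→(start, suffix):
  0 → (2, 'adcadedfadfcdfecfbafdceebfe')
  1 → (5, 'adedfadfcdfecfbafdceebfe')
  2 → (10, 'adfcdfecfbafdceebfe')
  3 → (20, 'afdceebfe')
  4 → (19, 'bafdceebfe')
  5 → (26, 'bfe')
  6 → (1, 'cadcadedfadfcdfecfbafdceebfe')
  7 → (4, 'cadedfadfcdfecfbafdceebfe')
  8 → (13, 'cdfecfbafdceebfe')
  9 → (23, 'ceebfe')
  10 → (17, 'cfbafdceebfe')
  11 → (3, 'dcadedfadfcdfecfbafdceebfe')
  12 → (22, 'dceebfe')
  13 → (6, 'dedfadfcdfecfbafdceebfe')
  14 → (8, 'dfadfcdfecfbafdceebfe')
  15 → (11, 'dfcdfecfbafdceebfe')
  16 → (14, 'dfecfbafdceebfe')
  17 → (28, 'e')
  18 → (25, 'ebfe')
  19 → (16, 'ecfbafdceebfe')
  20 → (7, 'edfadfcdfecfbafdceebfe')
  21 → (24, 'eebfe')
  22 → (9, 'fadfcdfecfbafdceebfe')
  23 → (18, 'fbafdceebfe')
  24 → (0, 'fcadcadedfadfcdfecfbafdceebfe')
  25 → (12, 'fcdfecfbafdceebfe')
  26 → (21, 'fdceebfe')
  27 → (27, 'fe')
  28 → (15, 'fecfbafdceebfe')

SA = [2, 5, 10, 20, 19, 26, 1, 4, 13, 23, 17, 3, 22, 6, 8, 11, 14, 28, 25, 16, 7, 24, 9, 18, 0, 12, 21, 27, 15]
rank  pair      lcp
   1  s[2:],s[5:]  2  'ad'
   2  s[5:],s[10:]  2  'ad'
   3  s[10:],s[20:]  1  'a'
   4  s[20:],s[19:]  0  ''
   5  s[19:],s[26:]  1  'b'
   6  s[26:],s[1:]  0  ''
   7  s[1:],s[4:]  3  'cad'
   8  s[4:],s[13:]  1  'c'
   9  s[13:],s[23:]  1  'c'
  10  s[23:],s[17:]  1  'c'
  11  s[17:],s[3:]  0  ''
  12  s[3:],s[22:]  2  'dc'
  13  s[22:],s[6:]  1  'd'
  14  s[6:],s[8:]  1  'd'
  15  s[8:],s[11:]  2  'df'
  16  s[11:],s[14:]  2  'df'
  17  s[14:],s[28:]  0  ''
  18  s[28:],s[25:]  1  'e'
  19  s[25:],s[16:]  1  'e'
  20  s[16:],s[7:]  1  'e'
  21  s[7:],s[24:]  1  'e'
  22  s[24:],s[9:]  0  ''
  23  s[9:],s[18:]  1  'f'
  24  s[18:],s[0:]  1  'f'
  25  s[0:],s[12:]  2  'fc'
  26  s[12:],s[21:]  1  'f'
  27  s[21:],s[27:]  1  'f'
  28  s[27:],s[15:]  2  'fe'

[0, 2, 2, 1, 0, 1, 0, 3, 1, 1, 1, 0, 2, 1, 1, 2, 2, 0, 1, 1, 1, 1, 0, 1, 1, 2, 1, 1, 2]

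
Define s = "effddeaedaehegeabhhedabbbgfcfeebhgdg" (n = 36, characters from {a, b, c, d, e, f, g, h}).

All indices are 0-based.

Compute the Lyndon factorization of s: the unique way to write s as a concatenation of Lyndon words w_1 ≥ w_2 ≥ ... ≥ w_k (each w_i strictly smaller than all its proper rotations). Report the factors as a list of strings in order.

emit factor 1: 'eff' (i=0, period=3)
emit factor 2: 'dde' (i=3, period=3)
emit factor 3: 'aedaehege' (i=6, period=9)
emit factor 4: 'abhhed' (i=15, period=6)
emit factor 5: 'abbbgfcfeebhgdg' (i=21, period=15)

["eff", "dde", "aedaehege", "abhhed", "abbbgfcfeebhgdg"]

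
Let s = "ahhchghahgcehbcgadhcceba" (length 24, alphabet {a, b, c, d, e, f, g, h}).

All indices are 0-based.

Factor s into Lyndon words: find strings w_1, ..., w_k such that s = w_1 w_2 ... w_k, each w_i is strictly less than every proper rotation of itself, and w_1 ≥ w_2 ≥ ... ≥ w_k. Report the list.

["ahhchgh", "ahgcehbcg", "adhcceb", "a"]

emit factor 1: 'ahhchgh' (i=0, period=7)
emit factor 2: 'ahgcehbcg' (i=7, period=9)
emit factor 3: 'adhcceb' (i=16, period=7)
emit factor 4: 'a' (i=23, period=1)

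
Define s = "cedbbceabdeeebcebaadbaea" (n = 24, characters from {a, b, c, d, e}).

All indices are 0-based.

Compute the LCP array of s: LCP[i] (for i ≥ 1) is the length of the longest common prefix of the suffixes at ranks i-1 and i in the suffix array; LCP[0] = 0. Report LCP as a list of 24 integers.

[0, 1, 1, 1, 1, 0, 2, 1, 1, 3, 1, 0, 2, 2, 0, 2, 1, 0, 2, 1, 2, 1, 1, 2]

sorted suffixes:
  #0 SA[0]=23  'a'
  #1 SA[1]=17  'aadbaea'
  #2 SA[2]=7  'abdeeebcebaadbaea'
  #3 SA[3]=18  'adbaea'
  #4 SA[4]=21  'aea'
  #5 SA[5]=16  'baadbaea'
  #6 SA[6]=20  'baea'
  #7 SA[7]=3  'bbceabdeeebcebaadbaea'
  #8 SA[8]=4  'bceabdeeebcebaadbaea'
  #9 SA[9]=13  'bcebaadbaea'
  #10 SA[10]=8  'bdeeebcebaadbaea'
  #11 SA[11]=5  'ceabdeeebcebaadbaea'
  #12 SA[12]=14  'cebaadbaea'
  #13 SA[13]=0  'cedbbceabdeeebcebaadbaea'
  #14 SA[14]=19  'dbaea'
  #15 SA[15]=2  'dbbceabdeeebcebaadbaea'
  #16 SA[16]=9  'deeebcebaadbaea'
  #17 SA[17]=22  'ea'
  #18 SA[18]=6  'eabdeeebcebaadbaea'
  #19 SA[19]=15  'ebaadbaea'
  #20 SA[20]=12  'ebcebaadbaea'
  #21 SA[21]=1  'edbbceabdeeebcebaadbaea'
  #22 SA[22]=11  'eebcebaadbaea'
  #23 SA[23]=10  'eeebcebaadbaea'

SA = [23, 17, 7, 18, 21, 16, 20, 3, 4, 13, 8, 5, 14, 0, 19, 2, 9, 22, 6, 15, 12, 1, 11, 10]
rank  pair      lcp
   1  s[23:],s[17:]  1  'a'
   2  s[17:],s[7:]  1  'a'
   3  s[7:],s[18:]  1  'a'
   4  s[18:],s[21:]  1  'a'
   5  s[21:],s[16:]  0  ''
   6  s[16:],s[20:]  2  'ba'
   7  s[20:],s[3:]  1  'b'
   8  s[3:],s[4:]  1  'b'
   9  s[4:],s[13:]  3  'bce'
  10  s[13:],s[8:]  1  'b'
  11  s[8:],s[5:]  0  ''
  12  s[5:],s[14:]  2  'ce'
  13  s[14:],s[0:]  2  'ce'
  14  s[0:],s[19:]  0  ''
  15  s[19:],s[2:]  2  'db'
  16  s[2:],s[9:]  1  'd'
  17  s[9:],s[22:]  0  ''
  18  s[22:],s[6:]  2  'ea'
  19  s[6:],s[15:]  1  'e'
  20  s[15:],s[12:]  2  'eb'
  21  s[12:],s[1:]  1  'e'
  22  s[1:],s[11:]  1  'e'
  23  s[11:],s[10:]  2  'ee'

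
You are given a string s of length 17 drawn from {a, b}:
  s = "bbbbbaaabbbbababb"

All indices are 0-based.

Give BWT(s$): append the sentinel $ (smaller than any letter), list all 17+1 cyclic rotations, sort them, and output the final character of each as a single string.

bbabbabbbaabbbbba$

rank  rotation            last
    0  $bbbbbaaabbbbababb  b
    1  aaabbbbababb$bbbbb  b
    2  aabbbbababb$bbbbba  a
    3  ababb$bbbbbaaabbbb  b
    4  abb$bbbbbaaabbbbab  b
    5  abbbbababb$bbbbbaa  a
    6  b$bbbbbaaabbbbabab  b
    7  baaabbbbababb$bbbb  b
    8  bababb$bbbbbaaabbb  b
    9  babb$bbbbbaaabbbba  a
   10  bb$bbbbbaaabbbbaba  a
   11  bbaaabbbbababb$bbb  b
   12  bbababb$bbbbbaaabb  b
   13  bbbaaabbbbababb$bb  b
   14  bbbababb$bbbbbaaab  b
   15  bbbbaaabbbbababb$b  b
   16  bbbbababb$bbbbbaaa  a
   17  bbbbbaaabbbbababb$  $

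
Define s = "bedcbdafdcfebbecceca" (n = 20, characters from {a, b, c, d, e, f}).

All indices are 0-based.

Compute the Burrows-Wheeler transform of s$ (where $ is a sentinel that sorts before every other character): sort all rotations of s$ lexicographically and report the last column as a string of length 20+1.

acdecb$edecdbeffcbbac

rank  rotation               last
    0  $bedcbdafdcfebbecceca  a
    1  a$bedcbdafdcfebbeccec  c
    2  afdcfebbecceca$bedcbd  d
    3  bbecceca$bedcbdafdcfe  e
    4  bdafdcfebbecceca$bedc  c
    5  becceca$bedcbdafdcfeb  b
    6  bedcbdafdcfebbecceca$  $
    7  ca$bedcbdafdcfebbecce  e
    8  cbdafdcfebbecceca$bed  d
    9  cceca$bedcbdafdcfebbe  e
   10  ceca$bedcbdafdcfebbec  c
   11  cfebbecceca$bedcbdafd  d
   12  dafdcfebbecceca$bedcb  b
   13  dcbdafdcfebbecceca$be  e
   14  dcfebbecceca$bedcbdaf  f
   15  ebbecceca$bedcbdafdcf  f
   16  eca$bedcbdafdcfebbecc  c
   17  ecceca$bedcbdafdcfebb  b
   18  edcbdafdcfebbecceca$b  b
   19  fdcfebbecceca$bedcbda  a
   20  febbecceca$bedcbdafdc  c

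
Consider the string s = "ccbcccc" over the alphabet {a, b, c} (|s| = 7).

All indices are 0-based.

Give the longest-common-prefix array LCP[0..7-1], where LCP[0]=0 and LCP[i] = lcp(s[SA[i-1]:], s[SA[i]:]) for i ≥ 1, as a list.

sorted suffixes:
  #0 SA[0]=2  'bcccc'
  #1 SA[1]=6  'c'
  #2 SA[2]=1  'cbcccc'
  #3 SA[3]=5  'cc'
  #4 SA[4]=0  'ccbcccc'
  #5 SA[5]=4  'ccc'
  #6 SA[6]=3  'cccc'

SA = [2, 6, 1, 5, 0, 4, 3]
i: (SA[i-1],SA[i]) lcp shared
  1: (2,6) 0 ''
  2: (6,1) 1 'c'
  3: (1,5) 1 'c'
  4: (5,0) 2 'cc'
  5: (0,4) 2 'cc'
  6: (4,3) 3 'ccc'

[0, 0, 1, 1, 2, 2, 3]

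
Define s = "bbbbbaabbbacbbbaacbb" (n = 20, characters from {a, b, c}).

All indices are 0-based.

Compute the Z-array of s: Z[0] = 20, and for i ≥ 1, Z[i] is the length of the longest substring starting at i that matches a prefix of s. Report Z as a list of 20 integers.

Z[0]=20
i=1: i≥r, start 0; Z[1]=4 scan→box=[1,5)
i=2: min(r-i=3, Z[1]=4)=3; Z[2]=3
i=3: min(r-i=2, Z[2]=3)=2; Z[3]=2
i=4: min(r-i=1, Z[3]=2)=1; Z[4]=1
i=5: i≥r, start 0; Z[5]=0
i=6: i≥r, start 0; Z[6]=0
i=7: i≥r, start 0; Z[7]=3 scan→box=[7,10)
i=8: min(r-i=2, Z[1]=4)=2; Z[8]=2
i=9: min(r-i=1, Z[2]=3)=1; Z[9]=1
i=10: i≥r, start 0; Z[10]=0
i=11: i≥r, start 0; Z[11]=0
i=12: i≥r, start 0; Z[12]=3 scan→box=[12,15)
i=13: min(r-i=2, Z[1]=4)=2; Z[13]=2
i=14: min(r-i=1, Z[2]=3)=1; Z[14]=1
i=15: i≥r, start 0; Z[15]=0
i=16: i≥r, start 0; Z[16]=0
i=17: i≥r, start 0; Z[17]=0
i=18: i≥r, start 0; Z[18]=2 scan→box=[18,20)
i=19: min(r-i=1, Z[1]=4)=1; Z[19]=1

[20, 4, 3, 2, 1, 0, 0, 3, 2, 1, 0, 0, 3, 2, 1, 0, 0, 0, 2, 1]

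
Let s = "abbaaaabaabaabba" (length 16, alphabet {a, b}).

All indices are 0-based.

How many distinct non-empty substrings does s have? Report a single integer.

96

sorted suffixes:
  #0 SA[0]=15  'a'
  #1 SA[1]=3  'aaaabaabaabba'
  #2 SA[2]=4  'aaabaabaabba'
  #3 SA[3]=5  'aabaabaabba'
  #4 SA[4]=8  'aabaabba'
  #5 SA[5]=11  'aabba'
  #6 SA[6]=6  'abaabaabba'
  #7 SA[7]=9  'abaabba'
  #8 SA[8]=12  'abba'
  #9 SA[9]=0  'abbaaaabaabaabba'
  #10 SA[10]=14  'ba'
  #11 SA[11]=2  'baaaabaabaabba'
  #12 SA[12]=7  'baabaabba'
  #13 SA[13]=10  'baabba'
  #14 SA[14]=13  'bba'
  #15 SA[15]=1  'bbaaaabaabaabba'

SA = [15, 3, 4, 5, 8, 11, 6, 9, 12, 0, 14, 2, 7, 10, 13, 1]
i: (SA[i-1],SA[i]) lcp shared
  1: (15,3) 1 'a'
  2: (3,4) 3 'aaa'
  3: (4,5) 2 'aa'
  4: (5,8) 6 'aabaab'
  5: (8,11) 3 'aab'
  6: (11,6) 1 'a'
  7: (6,9) 5 'abaab'
  8: (9,12) 2 'ab'
  9: (12,0) 4 'abba'
  10: (0,14) 0 ''
  11: (14,2) 2 'ba'
  12: (2,7) 3 'baa'
  13: (7,10) 4 'baab'
  14: (10,13) 1 'b'
  15: (13,1) 3 'bba'

n(n+1)/2 = 16·17/2 = 136
Σ LCP = 0 + 1 + 3 + 2 + 6 + 3 + 1 + 5 + 2 + 4 + 0 + 2 + 3 + 4 + 1 + 3 = 40
distinct = 136 − 40 = 96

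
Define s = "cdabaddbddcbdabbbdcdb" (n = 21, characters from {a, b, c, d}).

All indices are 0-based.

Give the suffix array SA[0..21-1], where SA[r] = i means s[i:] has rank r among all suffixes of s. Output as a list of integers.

rank→(start, suffix):
  0 → (2, 'abaddbddcbdabbbdcdb')
  1 → (13, 'abbbdcdb')
  2 → (4, 'addbddcbdabbbdcdb')
  3 → (20, 'b')
  4 → (3, 'baddbddcbdabbbdcdb')
  5 → (14, 'bbbdcdb')
  6 → (15, 'bbdcdb')
  7 → (11, 'bdabbbdcdb')
  8 → (16, 'bdcdb')
  9 → (7, 'bddcbdabbbdcdb')
  10 → (10, 'cbdabbbdcdb')
  11 → (0, 'cdabaddbddcbdabbbdcdb')
  12 → (18, 'cdb')
  13 → (1, 'dabaddbddcbdabbbdcdb')
  14 → (12, 'dabbbdcdb')
  15 → (19, 'db')
  16 → (6, 'dbddcbdabbbdcdb')
  17 → (9, 'dcbdabbbdcdb')
  18 → (17, 'dcdb')
  19 → (5, 'ddbddcbdabbbdcdb')
  20 → (8, 'ddcbdabbbdcdb')

[2, 13, 4, 20, 3, 14, 15, 11, 16, 7, 10, 0, 18, 1, 12, 19, 6, 9, 17, 5, 8]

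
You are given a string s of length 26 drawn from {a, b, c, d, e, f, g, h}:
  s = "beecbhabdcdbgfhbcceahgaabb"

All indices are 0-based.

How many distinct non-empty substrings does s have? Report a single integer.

rank | idx | suffix
   0 |  22 | aabb
   1 |  23 | abb
   2 |   6 | abdcdbgfhbcceahgaabb
   3 |  19 | ahgaabb
   4 |  25 | b
   5 |  24 | bb
   6 |  15 | bcceahgaabb
   7 |   7 | bdcdbgfhbcceahgaabb
   8 |   0 | beecbhabdcdbgfhbcceahgaabb
   9 |  11 | bgfhbcceahgaabb
  10 |   4 | bhabdcdbgfhbcceahgaabb
  11 |   3 | cbhabdcdbgfhbcceahgaabb
  12 |  16 | cceahgaabb
  13 |   9 | cdbgfhbcceahgaabb
  14 |  17 | ceahgaabb
  15 |  10 | dbgfhbcceahgaabb
  16 |   8 | dcdbgfhbcceahgaabb
  17 |  18 | eahgaabb
  18 |   2 | ecbhabdcdbgfhbcceahgaabb
  19 |   1 | eecbhabdcdbgfhbcceahgaabb
  20 |  13 | fhbcceahgaabb
  21 |  21 | gaabb
  22 |  12 | gfhbcceahgaabb
  23 |   5 | habdcdbgfhbcceahgaabb
  24 |  14 | hbcceahgaabb
  25 |  20 | hgaabb

SA = [22, 23, 6, 19, 25, 24, 15, 7, 0, 11, 4, 3, 16, 9, 17, 10, 8, 18, 2, 1, 13, 21, 12, 5, 14, 20]
i: (SA[i-1],SA[i]) lcp shared
  1: (22,23) 1 'a'
  2: (23,6) 2 'ab'
  3: (6,19) 1 'a'
  4: (19,25) 0 ''
  5: (25,24) 1 'b'
  6: (24,15) 1 'b'
  7: (15,7) 1 'b'
  8: (7,0) 1 'b'
  9: (0,11) 1 'b'
  10: (11,4) 1 'b'
  11: (4,3) 0 ''
  12: (3,16) 1 'c'
  13: (16,9) 1 'c'
  14: (9,17) 1 'c'
  15: (17,10) 0 ''
  16: (10,8) 1 'd'
  17: (8,18) 0 ''
  18: (18,2) 1 'e'
  19: (2,1) 1 'e'
  20: (1,13) 0 ''
  21: (13,21) 0 ''
  22: (21,12) 1 'g'
  23: (12,5) 0 ''
  24: (5,14) 1 'h'
  25: (14,20) 1 'h'

n(n+1)/2 = 26·27/2 = 351
Σ LCP = 0 + 1 + 2 + 1 + 0 + 1 + 1 + 1 + 1 + 1 + 1 + 0 + 1 + 1 + 1 + 0 + 1 + 0 + 1 + 1 + 0 + 0 + 1 + 0 + 1 + 1 = 19
distinct = 351 − 19 = 332

332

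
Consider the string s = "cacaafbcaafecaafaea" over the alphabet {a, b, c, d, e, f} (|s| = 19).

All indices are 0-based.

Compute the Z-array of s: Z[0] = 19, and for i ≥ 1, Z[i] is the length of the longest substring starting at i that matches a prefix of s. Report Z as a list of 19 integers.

Z[0]=19
i=1: fresh scan; Z[1]=0
i=2: fresh scan; Z[2]=2 extend→box=[2,4)
i=3: min(r-i=1, Z[1]=0)=0; Z[3]=0
i=4: fresh scan; Z[4]=0
i=5: fresh scan; Z[5]=0
i=6: fresh scan; Z[6]=0
i=7: fresh scan; Z[7]=2 extend→box=[7,9)
i=8: min(r-i=1, Z[1]=0)=0; Z[8]=0
i=9: fresh scan; Z[9]=0
i=10: fresh scan; Z[10]=0
i=11: fresh scan; Z[11]=0
i=12: fresh scan; Z[12]=2 extend→box=[12,14)
i=13: min(r-i=1, Z[1]=0)=0; Z[13]=0
i=14: fresh scan; Z[14]=0
i=15: fresh scan; Z[15]=0
i=16: fresh scan; Z[16]=0
i=17: fresh scan; Z[17]=0
i=18: fresh scan; Z[18]=0

[19, 0, 2, 0, 0, 0, 0, 2, 0, 0, 0, 0, 2, 0, 0, 0, 0, 0, 0]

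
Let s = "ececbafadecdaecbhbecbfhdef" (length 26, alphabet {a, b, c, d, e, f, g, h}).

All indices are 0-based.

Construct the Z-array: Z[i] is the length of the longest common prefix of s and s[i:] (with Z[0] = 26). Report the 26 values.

Z[0]=26
i=1: i≥r, start 0; Z[1]=0
i=2: i≥r, start 0; Z[2]=2 scan→box=[2,4)
i=3: min(r-i=1, Z[1]=0)=0; Z[3]=0
i=4: i≥r, start 0; Z[4]=0
i=5: i≥r, start 0; Z[5]=0
i=6: i≥r, start 0; Z[6]=0
i=7: i≥r, start 0; Z[7]=0
i=8: i≥r, start 0; Z[8]=0
i=9: i≥r, start 0; Z[9]=2 scan→box=[9,11)
i=10: min(r-i=1, Z[1]=0)=0; Z[10]=0
i=11: i≥r, start 0; Z[11]=0
i=12: i≥r, start 0; Z[12]=0
i=13: i≥r, start 0; Z[13]=2 scan→box=[13,15)
i=14: min(r-i=1, Z[1]=0)=0; Z[14]=0
i=15: i≥r, start 0; Z[15]=0
i=16: i≥r, start 0; Z[16]=0
i=17: i≥r, start 0; Z[17]=0
i=18: i≥r, start 0; Z[18]=2 scan→box=[18,20)
i=19: min(r-i=1, Z[1]=0)=0; Z[19]=0
i=20: i≥r, start 0; Z[20]=0
i=21: i≥r, start 0; Z[21]=0
i=22: i≥r, start 0; Z[22]=0
i=23: i≥r, start 0; Z[23]=0
i=24: i≥r, start 0; Z[24]=1 scan→box=[24,25)
i=25: i≥r, start 0; Z[25]=0

[26, 0, 2, 0, 0, 0, 0, 0, 0, 2, 0, 0, 0, 2, 0, 0, 0, 0, 2, 0, 0, 0, 0, 0, 1, 0]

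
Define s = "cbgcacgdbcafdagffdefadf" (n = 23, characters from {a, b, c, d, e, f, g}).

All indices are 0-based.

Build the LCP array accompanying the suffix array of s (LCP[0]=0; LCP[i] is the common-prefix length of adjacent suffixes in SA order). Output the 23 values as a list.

rank→(start, suffix):
  0 → (4, 'acgdbcafdagffdefadf')
  1 → (20, 'adf')
  2 → (10, 'afdagffdefadf')
  3 → (13, 'agffdefadf')
  4 → (8, 'bcafdagffdefadf')
  5 → (1, 'bgcacgdbcafdagffdefadf')
  6 → (3, 'cacgdbcafdagffdefadf')
  7 → (9, 'cafdagffdefadf')
  8 → (0, 'cbgcacgdbcafdagffdefadf')
  9 → (5, 'cgdbcafdagffdefadf')
  10 → (12, 'dagffdefadf')
  11 → (7, 'dbcafdagffdefadf')
  12 → (17, 'defadf')
  13 → (21, 'df')
  14 → (18, 'efadf')
  15 → (22, 'f')
  16 → (19, 'fadf')
  17 → (11, 'fdagffdefadf')
  18 → (16, 'fdefadf')
  19 → (15, 'ffdefadf')
  20 → (2, 'gcacgdbcafdagffdefadf')
  21 → (6, 'gdbcafdagffdefadf')
  22 → (14, 'gffdefadf')

SA = [4, 20, 10, 13, 8, 1, 3, 9, 0, 5, 12, 7, 17, 21, 18, 22, 19, 11, 16, 15, 2, 6, 14]
i: (SA[i-1],SA[i]) lcp shared
  1: (4,20) 1 'a'
  2: (20,10) 1 'a'
  3: (10,13) 1 'a'
  4: (13,8) 0 ''
  5: (8,1) 1 'b'
  6: (1,3) 0 ''
  7: (3,9) 2 'ca'
  8: (9,0) 1 'c'
  9: (0,5) 1 'c'
  10: (5,12) 0 ''
  11: (12,7) 1 'd'
  12: (7,17) 1 'd'
  13: (17,21) 1 'd'
  14: (21,18) 0 ''
  15: (18,22) 0 ''
  16: (22,19) 1 'f'
  17: (19,11) 1 'f'
  18: (11,16) 2 'fd'
  19: (16,15) 1 'f'
  20: (15,2) 0 ''
  21: (2,6) 1 'g'
  22: (6,14) 1 'g'

[0, 1, 1, 1, 0, 1, 0, 2, 1, 1, 0, 1, 1, 1, 0, 0, 1, 1, 2, 1, 0, 1, 1]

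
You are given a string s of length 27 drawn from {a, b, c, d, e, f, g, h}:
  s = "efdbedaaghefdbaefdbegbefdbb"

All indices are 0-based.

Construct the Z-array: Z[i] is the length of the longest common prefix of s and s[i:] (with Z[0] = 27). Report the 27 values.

Z[0]=27
i=1: outside box; Z[1]=0
i=2: outside box; Z[2]=0
i=3: outside box; Z[3]=0
i=4: outside box; Z[4]=1 extend→box=[4,5)
i=5: outside box; Z[5]=0
i=6: outside box; Z[6]=0
i=7: outside box; Z[7]=0
i=8: outside box; Z[8]=0
i=9: outside box; Z[9]=0
i=10: outside box; Z[10]=4 extend→box=[10,14)
i=11: min(r-i=3, Z[1]=0)=0; Z[11]=0
i=12: min(r-i=2, Z[2]=0)=0; Z[12]=0
i=13: min(r-i=1, Z[3]=0)=0; Z[13]=0
i=14: outside box; Z[14]=0
i=15: outside box; Z[15]=5 extend→box=[15,20)
i=16: min(r-i=4, Z[1]=0)=0; Z[16]=0
i=17: min(r-i=3, Z[2]=0)=0; Z[17]=0
i=18: min(r-i=2, Z[3]=0)=0; Z[18]=0
i=19: min(r-i=1, Z[4]=1)=1; Z[19]=1
i=20: outside box; Z[20]=0
i=21: outside box; Z[21]=0
i=22: outside box; Z[22]=4 extend→box=[22,26)
i=23: min(r-i=3, Z[1]=0)=0; Z[23]=0
i=24: min(r-i=2, Z[2]=0)=0; Z[24]=0
i=25: min(r-i=1, Z[3]=0)=0; Z[25]=0
i=26: outside box; Z[26]=0

[27, 0, 0, 0, 1, 0, 0, 0, 0, 0, 4, 0, 0, 0, 0, 5, 0, 0, 0, 1, 0, 0, 4, 0, 0, 0, 0]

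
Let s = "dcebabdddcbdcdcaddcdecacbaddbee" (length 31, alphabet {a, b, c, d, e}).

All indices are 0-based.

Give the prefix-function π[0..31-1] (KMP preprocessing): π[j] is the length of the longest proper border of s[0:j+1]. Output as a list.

[0, 0, 0, 0, 0, 0, 1, 1, 1, 2, 0, 1, 2, 1, 2, 0, 1, 1, 2, 1, 0, 0, 0, 0, 0, 0, 1, 1, 0, 0, 0]

π[0] = 0
j=1 s[j]='c': π[1]=0 (border '')
j=2 s[j]='e': π[2]=0 (border '')
j=3 s[j]='b': π[3]=0 (border '')
j=4 s[j]='a': π[4]=0 (border '')
j=5 s[j]='b': π[5]=0 (border '')
j=6 s[j]='d': π[6]=1 (border 'd')
j=7 s[j]='d': k: 1→0; π[7]=1 (border 'd')
j=8 s[j]='d': k: 1→0; π[8]=1 (border 'd')
j=9 s[j]='c': π[9]=2 (border 'dc')
j=10 s[j]='b': k: 2→0; π[10]=0 (border '')
j=11 s[j]='d': π[11]=1 (border 'd')
j=12 s[j]='c': π[12]=2 (border 'dc')
j=13 s[j]='d': k: 2→0; π[13]=1 (border 'd')
j=14 s[j]='c': π[14]=2 (border 'dc')
j=15 s[j]='a': k: 2→0; π[15]=0 (border '')
j=16 s[j]='d': π[16]=1 (border 'd')
j=17 s[j]='d': k: 1→0; π[17]=1 (border 'd')
j=18 s[j]='c': π[18]=2 (border 'dc')
j=19 s[j]='d': k: 2→0; π[19]=1 (border 'd')
j=20 s[j]='e': k: 1→0; π[20]=0 (border '')
j=21 s[j]='c': π[21]=0 (border '')
j=22 s[j]='a': π[22]=0 (border '')
j=23 s[j]='c': π[23]=0 (border '')
j=24 s[j]='b': π[24]=0 (border '')
j=25 s[j]='a': π[25]=0 (border '')
j=26 s[j]='d': π[26]=1 (border 'd')
j=27 s[j]='d': k: 1→0; π[27]=1 (border 'd')
j=28 s[j]='b': k: 1→0; π[28]=0 (border '')
j=29 s[j]='e': π[29]=0 (border '')
j=30 s[j]='e': π[30]=0 (border '')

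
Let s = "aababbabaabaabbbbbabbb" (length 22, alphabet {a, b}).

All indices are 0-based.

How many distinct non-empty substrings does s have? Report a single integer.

195

rank→(start, suffix):
  0 → (8, 'aabaabbbbbabbb')
  1 → (0, 'aababbabaabaabbbbbabbb')
  2 → (11, 'aabbbbbabbb')
  3 → (6, 'abaabaabbbbbabbb')
  4 → (9, 'abaabbbbbabbb')
  5 → (1, 'ababbabaabaabbbbbabbb')
  6 → (3, 'abbabaabaabbbbbabbb')
  7 → (18, 'abbb')
  8 → (12, 'abbbbbabbb')
  9 → (21, 'b')
  10 → (7, 'baabaabbbbbabbb')
  11 → (10, 'baabbbbbabbb')
  12 → (5, 'babaabaabbbbbabbb')
  13 → (2, 'babbabaabaabbbbbabbb')
  14 → (17, 'babbb')
  15 → (20, 'bb')
  16 → (4, 'bbabaabaabbbbbabbb')
  17 → (16, 'bbabbb')
  18 → (19, 'bbb')
  19 → (15, 'bbbabbb')
  20 → (14, 'bbbbabbb')
  21 → (13, 'bbbbbabbb')

SA = [8, 0, 11, 6, 9, 1, 3, 18, 12, 21, 7, 10, 5, 2, 17, 20, 4, 16, 19, 15, 14, 13]
i: (SA[i-1],SA[i]) lcp shared
  1: (8,0) 4 'aaba'
  2: (0,11) 3 'aab'
  3: (11,6) 1 'a'
  4: (6,9) 5 'abaab'
  5: (9,1) 3 'aba'
  6: (1,3) 2 'ab'
  7: (3,18) 3 'abb'
  8: (18,12) 4 'abbb'
  9: (12,21) 0 ''
  10: (21,7) 1 'b'
  11: (7,10) 4 'baab'
  12: (10,5) 2 'ba'
  13: (5,2) 3 'bab'
  14: (2,17) 4 'babb'
  15: (17,20) 1 'b'
  16: (20,4) 2 'bb'
  17: (4,16) 4 'bbab'
  18: (16,19) 2 'bb'
  19: (19,15) 3 'bbb'
  20: (15,14) 3 'bbb'
  21: (14,13) 4 'bbbb'

n(n+1)/2 = 22·23/2 = 253
Σ LCP = 0 + 4 + 3 + 1 + 5 + 3 + 2 + 3 + 4 + 0 + 1 + 4 + 2 + 3 + 4 + 1 + 2 + 4 + 2 + 3 + 3 + 4 = 58
distinct = 253 − 58 = 195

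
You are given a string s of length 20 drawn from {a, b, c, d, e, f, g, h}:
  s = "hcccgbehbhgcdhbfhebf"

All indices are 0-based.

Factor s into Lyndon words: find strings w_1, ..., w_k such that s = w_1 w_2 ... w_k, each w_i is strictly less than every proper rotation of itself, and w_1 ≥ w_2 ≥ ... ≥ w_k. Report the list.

["h", "cccg", "behbhgcdhbfhebf"]

emit factor 1: 'h' (i=0, period=1)
emit factor 2: 'cccg' (i=1, period=4)
emit factor 3: 'behbhgcdhbfhebf' (i=5, period=15)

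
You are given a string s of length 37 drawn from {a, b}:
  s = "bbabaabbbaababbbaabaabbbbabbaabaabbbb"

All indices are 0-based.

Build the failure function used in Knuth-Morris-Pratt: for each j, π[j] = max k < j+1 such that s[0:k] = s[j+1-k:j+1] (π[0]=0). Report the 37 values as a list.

π[0] = 0
j=1 s[j]='b': π[1]=1 (border 'b')
j=2 s[j]='a': k: 1→0; π[2]=0 (border '')
j=3 s[j]='b': π[3]=1 (border 'b')
j=4 s[j]='a': k: 1→0; π[4]=0 (border '')
j=5 s[j]='a': π[5]=0 (border '')
j=6 s[j]='b': π[6]=1 (border 'b')
j=7 s[j]='b': π[7]=2 (border 'bb')
j=8 s[j]='b': k: 2→1; π[8]=2 (border 'bb')
j=9 s[j]='a': π[9]=3 (border 'bba')
j=10 s[j]='a': k: 3→0; π[10]=0 (border '')
j=11 s[j]='b': π[11]=1 (border 'b')
j=12 s[j]='a': k: 1→0; π[12]=0 (border '')
j=13 s[j]='b': π[13]=1 (border 'b')
j=14 s[j]='b': π[14]=2 (border 'bb')
j=15 s[j]='b': k: 2→1; π[15]=2 (border 'bb')
j=16 s[j]='a': π[16]=3 (border 'bba')
j=17 s[j]='a': k: 3→0; π[17]=0 (border '')
j=18 s[j]='b': π[18]=1 (border 'b')
j=19 s[j]='a': k: 1→0; π[19]=0 (border '')
j=20 s[j]='a': π[20]=0 (border '')
j=21 s[j]='b': π[21]=1 (border 'b')
j=22 s[j]='b': π[22]=2 (border 'bb')
j=23 s[j]='b': k: 2→1; π[23]=2 (border 'bb')
j=24 s[j]='b': k: 2→1; π[24]=2 (border 'bb')
j=25 s[j]='a': π[25]=3 (border 'bba')
j=26 s[j]='b': π[26]=4 (border 'bbab')
j=27 s[j]='b': k: 4→1; π[27]=2 (border 'bb')
j=28 s[j]='a': π[28]=3 (border 'bba')
j=29 s[j]='a': k: 3→0; π[29]=0 (border '')
j=30 s[j]='b': π[30]=1 (border 'b')
j=31 s[j]='a': k: 1→0; π[31]=0 (border '')
j=32 s[j]='a': π[32]=0 (border '')
j=33 s[j]='b': π[33]=1 (border 'b')
j=34 s[j]='b': π[34]=2 (border 'bb')
j=35 s[j]='b': k: 2→1; π[35]=2 (border 'bb')
j=36 s[j]='b': k: 2→1; π[36]=2 (border 'bb')

[0, 1, 0, 1, 0, 0, 1, 2, 2, 3, 0, 1, 0, 1, 2, 2, 3, 0, 1, 0, 0, 1, 2, 2, 2, 3, 4, 2, 3, 0, 1, 0, 0, 1, 2, 2, 2]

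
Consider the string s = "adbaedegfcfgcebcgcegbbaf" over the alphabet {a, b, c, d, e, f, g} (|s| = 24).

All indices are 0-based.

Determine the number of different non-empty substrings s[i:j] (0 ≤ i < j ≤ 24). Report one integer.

278

rank→(start, suffix):
  0 → (0, 'adbaedegfcfgcebcgcegbbaf')
  1 → (3, 'aedegfcfgcebcgcegbbaf')
  2 → (22, 'af')
  3 → (2, 'baedegfcfgcebcgcegbbaf')
  4 → (21, 'baf')
  5 → (20, 'bbaf')
  6 → (14, 'bcgcegbbaf')
  7 → (12, 'cebcgcegbbaf')
  8 → (17, 'cegbbaf')
  9 → (9, 'cfgcebcgcegbbaf')
  10 → (15, 'cgcegbbaf')
  11 → (1, 'dbaedegfcfgcebcgcegbbaf')
  12 → (5, 'degfcfgcebcgcegbbaf')
  13 → (13, 'ebcgcegbbaf')
  14 → (4, 'edegfcfgcebcgcegbbaf')
  15 → (18, 'egbbaf')
  16 → (6, 'egfcfgcebcgcegbbaf')
  17 → (23, 'f')
  18 → (8, 'fcfgcebcgcegbbaf')
  19 → (10, 'fgcebcgcegbbaf')
  20 → (19, 'gbbaf')
  21 → (11, 'gcebcgcegbbaf')
  22 → (16, 'gcegbbaf')
  23 → (7, 'gfcfgcebcgcegbbaf')

SA = [0, 3, 22, 2, 21, 20, 14, 12, 17, 9, 15, 1, 5, 13, 4, 18, 6, 23, 8, 10, 19, 11, 16, 7]
rank  pair      lcp
   1  s[0:],s[3:]  1  'a'
   2  s[3:],s[22:]  1  'a'
   3  s[22:],s[2:]  0  ''
   4  s[2:],s[21:]  2  'ba'
   5  s[21:],s[20:]  1  'b'
   6  s[20:],s[14:]  1  'b'
   7  s[14:],s[12:]  0  ''
   8  s[12:],s[17:]  2  'ce'
   9  s[17:],s[9:]  1  'c'
  10  s[9:],s[15:]  1  'c'
  11  s[15:],s[1:]  0  ''
  12  s[1:],s[5:]  1  'd'
  13  s[5:],s[13:]  0  ''
  14  s[13:],s[4:]  1  'e'
  15  s[4:],s[18:]  1  'e'
  16  s[18:],s[6:]  2  'eg'
  17  s[6:],s[23:]  0  ''
  18  s[23:],s[8:]  1  'f'
  19  s[8:],s[10:]  1  'f'
  20  s[10:],s[19:]  0  ''
  21  s[19:],s[11:]  1  'g'
  22  s[11:],s[16:]  3  'gce'
  23  s[16:],s[7:]  1  'g'

n(n+1)/2 = 24·25/2 = 300
Σ LCP = 0 + 1 + 1 + 0 + 2 + 1 + 1 + 0 + 2 + 1 + 1 + 0 + 1 + 0 + 1 + 1 + 2 + 0 + 1 + 1 + 0 + 1 + 3 + 1 = 22
distinct = 300 − 22 = 278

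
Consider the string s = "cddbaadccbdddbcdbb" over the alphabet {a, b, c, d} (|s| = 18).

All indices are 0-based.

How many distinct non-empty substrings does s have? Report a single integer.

sorted suffixes:
  #0 SA[0]=4  'aadccbdddbcdbb'
  #1 SA[1]=5  'adccbdddbcdbb'
  #2 SA[2]=17  'b'
  #3 SA[3]=3  'baadccbdddbcdbb'
  #4 SA[4]=16  'bb'
  #5 SA[5]=13  'bcdbb'
  #6 SA[6]=9  'bdddbcdbb'
  #7 SA[7]=8  'cbdddbcdbb'
  #8 SA[8]=7  'ccbdddbcdbb'
  #9 SA[9]=14  'cdbb'
  #10 SA[10]=0  'cddbaadccbdddbcdbb'
  #11 SA[11]=2  'dbaadccbdddbcdbb'
  #12 SA[12]=15  'dbb'
  #13 SA[13]=12  'dbcdbb'
  #14 SA[14]=6  'dccbdddbcdbb'
  #15 SA[15]=1  'ddbaadccbdddbcdbb'
  #16 SA[16]=11  'ddbcdbb'
  #17 SA[17]=10  'dddbcdbb'

SA = [4, 5, 17, 3, 16, 13, 9, 8, 7, 14, 0, 2, 15, 12, 6, 1, 11, 10]
[i] adj suffixes → lcp
  [1] 4/5 → 1 ('a')
  [2] 5/17 → 0 ('')
  [3] 17/3 → 1 ('b')
  [4] 3/16 → 1 ('b')
  [5] 16/13 → 1 ('b')
  [6] 13/9 → 1 ('b')
  [7] 9/8 → 0 ('')
  [8] 8/7 → 1 ('c')
  [9] 7/14 → 1 ('c')
  [10] 14/0 → 2 ('cd')
  [11] 0/2 → 0 ('')
  [12] 2/15 → 2 ('db')
  [13] 15/12 → 2 ('db')
  [14] 12/6 → 1 ('d')
  [15] 6/1 → 1 ('d')
  [16] 1/11 → 3 ('ddb')
  [17] 11/10 → 2 ('dd')

n(n+1)/2 = 18·19/2 = 171
Σ LCP = 0 + 1 + 0 + 1 + 1 + 1 + 1 + 0 + 1 + 1 + 2 + 0 + 2 + 2 + 1 + 1 + 3 + 2 = 20
distinct = 171 − 20 = 151

151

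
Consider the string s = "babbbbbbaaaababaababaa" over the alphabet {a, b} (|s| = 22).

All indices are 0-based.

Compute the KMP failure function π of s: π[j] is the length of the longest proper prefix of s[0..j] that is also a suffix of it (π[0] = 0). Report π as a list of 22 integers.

π[0] = 0
j=1 s[j]='a': π[1]=0 (border '')
j=2 s[j]='b': π[2]=1 (border 'b')
j=3 s[j]='b': k: 1→0; π[3]=1 (border 'b')
j=4 s[j]='b': k: 1→0; π[4]=1 (border 'b')
j=5 s[j]='b': k: 1→0; π[5]=1 (border 'b')
j=6 s[j]='b': k: 1→0; π[6]=1 (border 'b')
j=7 s[j]='b': k: 1→0; π[7]=1 (border 'b')
j=8 s[j]='a': π[8]=2 (border 'ba')
j=9 s[j]='a': k: 2→0; π[9]=0 (border '')
j=10 s[j]='a': π[10]=0 (border '')
j=11 s[j]='a': π[11]=0 (border '')
j=12 s[j]='b': π[12]=1 (border 'b')
j=13 s[j]='a': π[13]=2 (border 'ba')
j=14 s[j]='b': π[14]=3 (border 'bab')
j=15 s[j]='a': k: 3→1; π[15]=2 (border 'ba')
j=16 s[j]='a': k: 2→0; π[16]=0 (border '')
j=17 s[j]='b': π[17]=1 (border 'b')
j=18 s[j]='a': π[18]=2 (border 'ba')
j=19 s[j]='b': π[19]=3 (border 'bab')
j=20 s[j]='a': k: 3→1; π[20]=2 (border 'ba')
j=21 s[j]='a': k: 2→0; π[21]=0 (border '')

[0, 0, 1, 1, 1, 1, 1, 1, 2, 0, 0, 0, 1, 2, 3, 2, 0, 1, 2, 3, 2, 0]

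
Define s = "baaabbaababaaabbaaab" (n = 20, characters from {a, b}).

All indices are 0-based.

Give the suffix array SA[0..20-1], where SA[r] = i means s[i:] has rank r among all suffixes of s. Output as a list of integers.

[16, 11, 1, 17, 6, 12, 2, 18, 9, 7, 13, 3, 19, 15, 10, 0, 5, 8, 14, 4]

rank | idx | suffix
   0 |  16 | aaab
   1 |  11 | aaabbaaab
   2 |   1 | aaabbaababaaabbaaab
   3 |  17 | aab
   4 |   6 | aababaaabbaaab
   5 |  12 | aabbaaab
   6 |   2 | aabbaababaaabbaaab
   7 |  18 | ab
   8 |   9 | abaaabbaaab
   9 |   7 | ababaaabbaaab
  10 |  13 | abbaaab
  11 |   3 | abbaababaaabbaaab
  12 |  19 | b
  13 |  15 | baaab
  14 |  10 | baaabbaaab
  15 |   0 | baaabbaababaaabbaaab
  16 |   5 | baababaaabbaaab
  17 |   8 | babaaabbaaab
  18 |  14 | bbaaab
  19 |   4 | bbaababaaabbaaab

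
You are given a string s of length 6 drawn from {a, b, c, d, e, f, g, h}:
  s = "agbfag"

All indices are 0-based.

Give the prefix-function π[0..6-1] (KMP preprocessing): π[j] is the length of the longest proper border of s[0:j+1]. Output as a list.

π[0] = 0
j=1 s[j]='g': π[1]=0 (border '')
j=2 s[j]='b': π[2]=0 (border '')
j=3 s[j]='f': π[3]=0 (border '')
j=4 s[j]='a': π[4]=1 (border 'a')
j=5 s[j]='g': π[5]=2 (border 'ag')

[0, 0, 0, 0, 1, 2]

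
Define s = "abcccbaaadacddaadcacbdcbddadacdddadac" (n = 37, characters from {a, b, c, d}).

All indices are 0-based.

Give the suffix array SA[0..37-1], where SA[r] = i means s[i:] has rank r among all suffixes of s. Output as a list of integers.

[6, 7, 14, 0, 35, 18, 10, 28, 33, 8, 26, 15, 5, 1, 20, 23, 36, 17, 4, 19, 22, 3, 2, 11, 29, 13, 34, 9, 27, 32, 25, 16, 21, 12, 31, 24, 30]

sorted suffixes:
  #0 SA[0]=6  'aaadacddaadcacbdcbddadacdddadac'
  #1 SA[1]=7  'aadacddaadcacbdcbddadacdddadac'
  #2 SA[2]=14  'aadcacbdcbddadacdddadac'
  #3 SA[3]=0  'abcccbaaadacddaadcacbdcbddadacdddadac'
  #4 SA[4]=35  'ac'
  #5 SA[5]=18  'acbdcbddadacdddadac'
  #6 SA[6]=10  'acddaadcacbdcbddadacdddadac'
  #7 SA[7]=28  'acdddadac'
  #8 SA[8]=33  'adac'
  #9 SA[9]=8  'adacddaadcacbdcbddadacdddadac'
  #10 SA[10]=26  'adacdddadac'
  #11 SA[11]=15  'adcacbdcbddadacdddadac'
  #12 SA[12]=5  'baaadacddaadcacbdcbddadacdddadac'
  #13 SA[13]=1  'bcccbaaadacddaadcacbdcbddadacdddadac'
  #14 SA[14]=20  'bdcbddadacdddadac'
  #15 SA[15]=23  'bddadacdddadac'
  #16 SA[16]=36  'c'
  #17 SA[17]=17  'cacbdcbddadacdddadac'
  #18 SA[18]=4  'cbaaadacddaadcacbdcbddadacdddadac'
  #19 SA[19]=19  'cbdcbddadacdddadac'
  #20 SA[20]=22  'cbddadacdddadac'
  #21 SA[21]=3  'ccbaaadacddaadcacbdcbddadacdddadac'
  #22 SA[22]=2  'cccbaaadacddaadcacbdcbddadacdddadac'
  #23 SA[23]=11  'cddaadcacbdcbddadacdddadac'
  #24 SA[24]=29  'cdddadac'
  #25 SA[25]=13  'daadcacbdcbddadacdddadac'
  #26 SA[26]=34  'dac'
  #27 SA[27]=9  'dacddaadcacbdcbddadacdddadac'
  #28 SA[28]=27  'dacdddadac'
  #29 SA[29]=32  'dadac'
  #30 SA[30]=25  'dadacdddadac'
  #31 SA[31]=16  'dcacbdcbddadacdddadac'
  #32 SA[32]=21  'dcbddadacdddadac'
  #33 SA[33]=12  'ddaadcacbdcbddadacdddadac'
  #34 SA[34]=31  'ddadac'
  #35 SA[35]=24  'ddadacdddadac'
  #36 SA[36]=30  'dddadac'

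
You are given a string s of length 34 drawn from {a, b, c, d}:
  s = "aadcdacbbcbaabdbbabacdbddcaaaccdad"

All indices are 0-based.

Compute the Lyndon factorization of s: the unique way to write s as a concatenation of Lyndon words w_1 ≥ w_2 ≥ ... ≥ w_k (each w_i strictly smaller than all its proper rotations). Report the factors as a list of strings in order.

emit factor 1: 'aadcdacbbcb' (i=0, period=11)
emit factor 2: 'aabdbbabacdbddc' (i=11, period=15)
emit factor 3: 'aaaccdad' (i=26, period=8)

["aadcdacbbcb", "aabdbbabacdbddc", "aaaccdad"]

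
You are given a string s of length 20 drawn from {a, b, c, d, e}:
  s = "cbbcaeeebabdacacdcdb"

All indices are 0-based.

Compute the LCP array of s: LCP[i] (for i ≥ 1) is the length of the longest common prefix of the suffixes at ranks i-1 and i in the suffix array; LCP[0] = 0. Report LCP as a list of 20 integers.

[0, 1, 2, 1, 0, 1, 1, 1, 1, 0, 2, 1, 1, 2, 0, 1, 1, 0, 1, 2]

rank→(start, suffix):
  0 → (9, 'abdacacdcdb')
  1 → (12, 'acacdcdb')
  2 → (14, 'acdcdb')
  3 → (4, 'aeeebabdacacdcdb')
  4 → (19, 'b')
  5 → (8, 'babdacacdcdb')
  6 → (1, 'bbcaeeebabdacacdcdb')
  7 → (2, 'bcaeeebabdacacdcdb')
  8 → (10, 'bdacacdcdb')
  9 → (13, 'cacdcdb')
  10 → (3, 'caeeebabdacacdcdb')
  11 → (0, 'cbbcaeeebabdacacdcdb')
  12 → (17, 'cdb')
  13 → (15, 'cdcdb')
  14 → (11, 'dacacdcdb')
  15 → (18, 'db')
  16 → (16, 'dcdb')
  17 → (7, 'ebabdacacdcdb')
  18 → (6, 'eebabdacacdcdb')
  19 → (5, 'eeebabdacacdcdb')

SA = [9, 12, 14, 4, 19, 8, 1, 2, 10, 13, 3, 0, 17, 15, 11, 18, 16, 7, 6, 5]
rank  pair      lcp
   1  s[9:],s[12:]  1  'a'
   2  s[12:],s[14:]  2  'ac'
   3  s[14:],s[4:]  1  'a'
   4  s[4:],s[19:]  0  ''
   5  s[19:],s[8:]  1  'b'
   6  s[8:],s[1:]  1  'b'
   7  s[1:],s[2:]  1  'b'
   8  s[2:],s[10:]  1  'b'
   9  s[10:],s[13:]  0  ''
  10  s[13:],s[3:]  2  'ca'
  11  s[3:],s[0:]  1  'c'
  12  s[0:],s[17:]  1  'c'
  13  s[17:],s[15:]  2  'cd'
  14  s[15:],s[11:]  0  ''
  15  s[11:],s[18:]  1  'd'
  16  s[18:],s[16:]  1  'd'
  17  s[16:],s[7:]  0  ''
  18  s[7:],s[6:]  1  'e'
  19  s[6:],s[5:]  2  'ee'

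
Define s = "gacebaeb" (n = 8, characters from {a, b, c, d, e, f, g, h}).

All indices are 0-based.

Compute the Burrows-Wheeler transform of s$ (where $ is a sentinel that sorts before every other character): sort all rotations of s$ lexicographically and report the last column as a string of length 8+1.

bgbeeaac$

rank  rotation   last
    0  $gacebaeb  b
    1  acebaeb$g  g
    2  aeb$gaceb  b
    3  b$gacebae  e
    4  baeb$gace  e
    5  cebaeb$ga  a
    6  eb$gaceba  a
    7  ebaeb$gac  c
    8  gacebaeb$  $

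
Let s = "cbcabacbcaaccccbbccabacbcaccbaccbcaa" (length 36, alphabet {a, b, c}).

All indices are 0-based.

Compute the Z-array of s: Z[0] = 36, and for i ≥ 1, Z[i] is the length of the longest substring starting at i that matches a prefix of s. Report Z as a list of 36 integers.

[36, 0, 1, 0, 0, 0, 4, 0, 1, 0, 0, 1, 1, 1, 2, 0, 0, 1, 1, 0, 0, 0, 4, 0, 1, 0, 1, 2, 0, 0, 1, 4, 0, 1, 0, 0]

Z[0]=36
i=1: i≥r, start 0; Z[1]=0
i=2: i≥r, start 0; Z[2]=1 grow→box=[2,3)
i=3: i≥r, start 0; Z[3]=0
i=4: i≥r, start 0; Z[4]=0
i=5: i≥r, start 0; Z[5]=0
i=6: i≥r, start 0; Z[6]=4 grow→box=[6,10)
i=7: min(r-i=3, Z[1]=0)=0; Z[7]=0
i=8: min(r-i=2, Z[2]=1)=1; Z[8]=1
i=9: min(r-i=1, Z[3]=0)=0; Z[9]=0
i=10: i≥r, start 0; Z[10]=0
i=11: i≥r, start 0; Z[11]=1 grow→box=[11,12)
i=12: i≥r, start 0; Z[12]=1 grow→box=[12,13)
i=13: i≥r, start 0; Z[13]=1 grow→box=[13,14)
i=14: i≥r, start 0; Z[14]=2 grow→box=[14,16)
i=15: min(r-i=1, Z[1]=0)=0; Z[15]=0
i=16: i≥r, start 0; Z[16]=0
i=17: i≥r, start 0; Z[17]=1 grow→box=[17,18)
i=18: i≥r, start 0; Z[18]=1 grow→box=[18,19)
i=19: i≥r, start 0; Z[19]=0
i=20: i≥r, start 0; Z[20]=0
i=21: i≥r, start 0; Z[21]=0
i=22: i≥r, start 0; Z[22]=4 grow→box=[22,26)
i=23: min(r-i=3, Z[1]=0)=0; Z[23]=0
i=24: min(r-i=2, Z[2]=1)=1; Z[24]=1
i=25: min(r-i=1, Z[3]=0)=0; Z[25]=0
i=26: i≥r, start 0; Z[26]=1 grow→box=[26,27)
i=27: i≥r, start 0; Z[27]=2 grow→box=[27,29)
i=28: min(r-i=1, Z[1]=0)=0; Z[28]=0
i=29: i≥r, start 0; Z[29]=0
i=30: i≥r, start 0; Z[30]=1 grow→box=[30,31)
i=31: i≥r, start 0; Z[31]=4 grow→box=[31,35)
i=32: min(r-i=3, Z[1]=0)=0; Z[32]=0
i=33: min(r-i=2, Z[2]=1)=1; Z[33]=1
i=34: min(r-i=1, Z[3]=0)=0; Z[34]=0
i=35: i≥r, start 0; Z[35]=0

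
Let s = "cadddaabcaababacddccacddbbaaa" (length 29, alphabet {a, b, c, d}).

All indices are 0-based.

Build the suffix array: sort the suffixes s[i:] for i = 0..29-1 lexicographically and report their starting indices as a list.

[28, 27, 26, 9, 5, 10, 12, 6, 20, 14, 1, 25, 11, 13, 24, 7, 8, 19, 0, 18, 21, 15, 4, 23, 17, 3, 22, 16, 2]

rank | idx | suffix
   0 |  28 | a
   1 |  27 | aa
   2 |  26 | aaa
   3 |   9 | aababacddccacddbbaaa
   4 |   5 | aabcaababacddccacddbbaaa
   5 |  10 | ababacddccacddbbaaa
   6 |  12 | abacddccacddbbaaa
   7 |   6 | abcaababacddccacddbbaaa
   8 |  20 | acddbbaaa
   9 |  14 | acddccacddbbaaa
  10 |   1 | adddaabcaababacddccacddbbaaa
  11 |  25 | baaa
  12 |  11 | babacddccacddbbaaa
  13 |  13 | bacddccacddbbaaa
  14 |  24 | bbaaa
  15 |   7 | bcaababacddccacddbbaaa
  16 |   8 | caababacddccacddbbaaa
  17 |  19 | cacddbbaaa
  18 |   0 | cadddaabcaababacddccacddbbaaa
  19 |  18 | ccacddbbaaa
  20 |  21 | cddbbaaa
  21 |  15 | cddccacddbbaaa
  22 |   4 | daabcaababacddccacddbbaaa
  23 |  23 | dbbaaa
  24 |  17 | dccacddbbaaa
  25 |   3 | ddaabcaababacddccacddbbaaa
  26 |  22 | ddbbaaa
  27 |  16 | ddccacddbbaaa
  28 |   2 | dddaabcaababacddccacddbbaaa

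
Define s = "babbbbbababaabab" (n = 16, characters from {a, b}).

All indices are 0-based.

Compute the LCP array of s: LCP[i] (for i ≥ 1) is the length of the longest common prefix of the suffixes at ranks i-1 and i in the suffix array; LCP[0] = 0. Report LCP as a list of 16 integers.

[0, 1, 2, 3, 4, 2, 0, 1, 2, 3, 4, 3, 1, 2, 3, 4]

rank | idx | suffix
   0 |  11 | aabab
   1 |  14 | ab
   2 |   9 | abaabab
   3 |  12 | abab
   4 |   7 | ababaabab
   5 |   1 | abbbbbababaabab
   6 |  15 | b
   7 |  10 | baabab
   8 |  13 | bab
   9 |   8 | babaabab
  10 |   6 | bababaabab
  11 |   0 | babbbbbababaabab
  12 |   5 | bbababaabab
  13 |   4 | bbbababaabab
  14 |   3 | bbbbababaabab
  15 |   2 | bbbbbababaabab

SA = [11, 14, 9, 12, 7, 1, 15, 10, 13, 8, 6, 0, 5, 4, 3, 2]
i: (SA[i-1],SA[i]) lcp shared
  1: (11,14) 1 'a'
  2: (14,9) 2 'ab'
  3: (9,12) 3 'aba'
  4: (12,7) 4 'abab'
  5: (7,1) 2 'ab'
  6: (1,15) 0 ''
  7: (15,10) 1 'b'
  8: (10,13) 2 'ba'
  9: (13,8) 3 'bab'
  10: (8,6) 4 'baba'
  11: (6,0) 3 'bab'
  12: (0,5) 1 'b'
  13: (5,4) 2 'bb'
  14: (4,3) 3 'bbb'
  15: (3,2) 4 'bbbb'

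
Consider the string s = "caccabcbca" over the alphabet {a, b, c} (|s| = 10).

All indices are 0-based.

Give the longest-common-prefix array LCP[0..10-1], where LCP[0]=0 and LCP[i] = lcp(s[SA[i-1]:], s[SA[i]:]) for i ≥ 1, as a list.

rank | idx | suffix
   0 |   9 | a
   1 |   4 | abcbca
   2 |   1 | accabcbca
   3 |   7 | bca
   4 |   5 | bcbca
   5 |   8 | ca
   6 |   3 | cabcbca
   7 |   0 | caccabcbca
   8 |   6 | cbca
   9 |   2 | ccabcbca

SA = [9, 4, 1, 7, 5, 8, 3, 0, 6, 2]
i: (SA[i-1],SA[i]) lcp shared
  1: (9,4) 1 'a'
  2: (4,1) 1 'a'
  3: (1,7) 0 ''
  4: (7,5) 2 'bc'
  5: (5,8) 0 ''
  6: (8,3) 2 'ca'
  7: (3,0) 2 'ca'
  8: (0,6) 1 'c'
  9: (6,2) 1 'c'

[0, 1, 1, 0, 2, 0, 2, 2, 1, 1]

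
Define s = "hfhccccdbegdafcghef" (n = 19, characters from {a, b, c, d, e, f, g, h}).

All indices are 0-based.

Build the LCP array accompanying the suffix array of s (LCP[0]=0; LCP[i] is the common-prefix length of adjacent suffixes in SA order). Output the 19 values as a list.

sorted suffixes:
  #0 SA[0]=12  'afcghef'
  #1 SA[1]=8  'begdafcghef'
  #2 SA[2]=3  'ccccdbegdafcghef'
  #3 SA[3]=4  'cccdbegdafcghef'
  #4 SA[4]=5  'ccdbegdafcghef'
  #5 SA[5]=6  'cdbegdafcghef'
  #6 SA[6]=14  'cghef'
  #7 SA[7]=11  'dafcghef'
  #8 SA[8]=7  'dbegdafcghef'
  #9 SA[9]=17  'ef'
  #10 SA[10]=9  'egdafcghef'
  #11 SA[11]=18  'f'
  #12 SA[12]=13  'fcghef'
  #13 SA[13]=1  'fhccccdbegdafcghef'
  #14 SA[14]=10  'gdafcghef'
  #15 SA[15]=15  'ghef'
  #16 SA[16]=2  'hccccdbegdafcghef'
  #17 SA[17]=16  'hef'
  #18 SA[18]=0  'hfhccccdbegdafcghef'

SA = [12, 8, 3, 4, 5, 6, 14, 11, 7, 17, 9, 18, 13, 1, 10, 15, 2, 16, 0]
i: (SA[i-1],SA[i]) lcp shared
  1: (12,8) 0 ''
  2: (8,3) 0 ''
  3: (3,4) 3 'ccc'
  4: (4,5) 2 'cc'
  5: (5,6) 1 'c'
  6: (6,14) 1 'c'
  7: (14,11) 0 ''
  8: (11,7) 1 'd'
  9: (7,17) 0 ''
  10: (17,9) 1 'e'
  11: (9,18) 0 ''
  12: (18,13) 1 'f'
  13: (13,1) 1 'f'
  14: (1,10) 0 ''
  15: (10,15) 1 'g'
  16: (15,2) 0 ''
  17: (2,16) 1 'h'
  18: (16,0) 1 'h'

[0, 0, 0, 3, 2, 1, 1, 0, 1, 0, 1, 0, 1, 1, 0, 1, 0, 1, 1]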